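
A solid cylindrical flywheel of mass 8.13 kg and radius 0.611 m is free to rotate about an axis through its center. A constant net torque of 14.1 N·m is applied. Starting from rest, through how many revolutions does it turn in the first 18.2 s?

I = ½MR² = (1/2)(8.13)(0.611)² = 1.518 kg·m².
α = τ/I = 14.1/1.518 = 9.291 rad/s².
θ = ½αt² = ½(9.291)(18.2)² = 1539 rad.
Revolutions = θ/(2π) = 244.9.

≈ 245 revolutions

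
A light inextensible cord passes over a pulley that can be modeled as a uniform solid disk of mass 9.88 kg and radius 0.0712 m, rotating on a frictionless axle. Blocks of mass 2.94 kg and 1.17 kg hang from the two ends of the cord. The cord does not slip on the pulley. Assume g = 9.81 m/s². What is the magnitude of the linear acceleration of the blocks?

I = ½MR² = (1/2)(9.88)(0.0712)² = 0.02504 kg·m².
Heavier block: m₁g − T₁ = m₁a. Lighter block: T₂ − m₂g = m₂a.
Pulley: (T₁ − T₂)R = Iα = I(a/R), so T₁ − T₂ = (I/R²)a = (1/2)M_p a = 4.940·a.
Adding the three: (m₁ − m₂)g = (m₁ + m₂ + 4.940)a, so a = (2.94 − 1.17)(9.81)/(2.94 + 1.17 + 4.940) = 1.919 m/s².

a ≈ 1.92 m/s²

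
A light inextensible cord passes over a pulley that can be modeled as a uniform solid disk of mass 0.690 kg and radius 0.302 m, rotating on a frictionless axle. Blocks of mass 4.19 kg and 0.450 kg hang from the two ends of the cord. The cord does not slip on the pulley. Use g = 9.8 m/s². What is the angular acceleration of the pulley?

I = ½MR² = (1/2)(0.690)(0.302)² = 0.03147 kg·m².
Heavier block: m₁g − T₁ = m₁a. Lighter block: T₂ − m₂g = m₂a.
Pulley: (T₁ − T₂)R = Iα = I(a/R), so T₁ − T₂ = (I/R²)a = (1/2)M_p a = 0.3450·a.
Adding the three: (m₁ − m₂)g = (m₁ + m₂ + 0.3450)a, so a = (4.19 − 0.450)(9.8)/(4.19 + 0.450 + 0.3450) = 7.352 m/s².
α = a/R = 7.352/0.302 = 24.35 rad/s².

α ≈ 24.3 rad/s²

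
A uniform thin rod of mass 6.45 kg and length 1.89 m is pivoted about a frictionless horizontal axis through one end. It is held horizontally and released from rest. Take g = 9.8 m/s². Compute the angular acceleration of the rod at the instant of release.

About the pivot, I = (1/3)ML² = (1/3)(6.45)(1.89)² = 7.680 kg·m².
The weight acts at the center, a distance L/2 = 0.9450 m from the pivot; τ = Mg(L/2) = 59.73 N·m.
α = τ/I = 59.73/7.680 = 7.778 rad/s².

α ≈ 7.78 rad/s²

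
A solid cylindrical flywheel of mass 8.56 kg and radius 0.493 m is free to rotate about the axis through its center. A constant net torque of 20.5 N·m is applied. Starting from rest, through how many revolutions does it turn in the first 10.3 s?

≈ 166 revolutions

I = ½MR² = (1/2)(8.56)(0.493)² = 1.040 kg·m².
α = τ/I = 20.5/1.040 = 19.71 rad/s².
θ = ½αt² = ½(19.71)(10.3)² = 1045 rad.
Revolutions = θ/(2π) = 166.4.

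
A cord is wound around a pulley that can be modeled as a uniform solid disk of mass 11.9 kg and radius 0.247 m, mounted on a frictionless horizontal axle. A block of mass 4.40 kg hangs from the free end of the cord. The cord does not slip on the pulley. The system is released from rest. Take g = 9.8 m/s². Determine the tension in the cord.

T ≈ 24.8 N

I = ½MR² = (1/2)(11.9)(0.247)² = 0.3630 kg·m².
Block: mg − T = ma. Pulley: TR = Iα. No-slip: a = αR, so T = (I/R²)a = 5.950·a.
Then mg = (m + 5.950)a, so a = (4.40)(9.8)/(4.40 + 5.950) = 4.166 m/s².
T = 5.950·a = 24.79 N.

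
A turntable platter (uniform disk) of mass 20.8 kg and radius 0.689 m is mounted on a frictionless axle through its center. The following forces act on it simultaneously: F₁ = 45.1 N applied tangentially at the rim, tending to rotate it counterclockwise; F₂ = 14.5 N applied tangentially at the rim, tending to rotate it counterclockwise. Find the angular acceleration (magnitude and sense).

α ≈ 8.32 rad/s², counterclockwise

I = ½MR² = (1/2)(20.8)(0.689)² = 4.937 kg·m².
Taking counterclockwise as positive: τ₁ = +(45.1)(0.689) = +31.07 N·m; τ₂ = +(14.5)(0.689) = +9.990 N·m.
Net torque τ = 41.06 N·m.
α = τ/I = 41.06/4.937 = 8.318 rad/s².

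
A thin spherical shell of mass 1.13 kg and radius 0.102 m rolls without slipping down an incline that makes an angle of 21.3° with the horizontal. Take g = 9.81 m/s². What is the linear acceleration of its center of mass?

a ≈ 2.14 m/s²

Translation along the incline: Mg sinθ − f = Ma.
Rotation about the center: fR = Iα with I = (2/3)MR². No-slip gives a = αR, so f = (I/R²)a = (2/3)M a.
Substituting: Mg sinθ = (1 + 0.6667)Ma, so a = g sinθ/(1 + 0.6667) = (9.81) sin 21.3° / 1.667 = 2.138 m/s².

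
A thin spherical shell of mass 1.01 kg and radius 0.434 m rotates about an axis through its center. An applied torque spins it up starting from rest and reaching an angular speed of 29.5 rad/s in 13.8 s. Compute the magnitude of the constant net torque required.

τ ≈ 0.271 N·m

I = (2/3)MR² = (2/3)(1.01)(0.434)² = 0.1268 kg·m².
α = Δω/Δt = (29.5 − 0)/13.8 = 2.138 rad/s².
τ = Iα = (0.1268)(2.138) = 0.2711 N·m.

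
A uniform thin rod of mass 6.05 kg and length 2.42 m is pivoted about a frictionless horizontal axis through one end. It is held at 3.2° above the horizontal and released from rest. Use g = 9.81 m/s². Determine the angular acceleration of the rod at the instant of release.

α ≈ 6.07 rad/s²

About the pivot, I = (1/3)ML² = (1/3)(6.05)(2.42)² = 11.81 kg·m².
The weight acts at the center, a distance L/2 = 1.210 m from the pivot; τ = Mg(L/2) cos 3.2° = 71.70 N·m.
α = τ/I = 71.70/11.81 = 6.071 rad/s².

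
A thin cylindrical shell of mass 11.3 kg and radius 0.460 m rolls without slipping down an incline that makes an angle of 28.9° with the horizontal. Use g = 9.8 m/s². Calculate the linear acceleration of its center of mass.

Translation along the incline: Mg sinθ − f = Ma.
Rotation about the center: fR = Iα with I = MR². No-slip gives a = αR, so f = (I/R²)a = M a.
Substituting: Mg sinθ = (1 + 1.000)Ma, so a = g sinθ/(1 + 1.000) = (9.8) sin 28.9° / 2.000 = 2.368 m/s².

a ≈ 2.37 m/s²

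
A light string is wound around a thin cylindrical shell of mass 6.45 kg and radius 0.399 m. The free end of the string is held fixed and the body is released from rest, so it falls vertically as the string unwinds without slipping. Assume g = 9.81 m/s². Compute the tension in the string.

T ≈ 31.6 N

Translation: Mg − T = Ma. Rotation about the center: TR = Iα with I = MR².
With a = αR: T = (I/R²)a = M a, so Mg = (1 + 1.000)Ma.
a = g/(1 + 1.000) = 9.81/2.000 = 4.905 m/s².
T = 1.000·M·a = (1.000)(6.45)(4.905) = 31.64 N.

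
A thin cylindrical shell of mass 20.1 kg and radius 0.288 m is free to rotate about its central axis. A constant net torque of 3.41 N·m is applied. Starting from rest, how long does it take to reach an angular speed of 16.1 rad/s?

I = MR² = (20.1)(0.288)² = 1.667 kg·m².
α = τ/I = 3.41/1.667 = 2.045 rad/s².
ω = αt ⇒ t = ω/α = 16.1/2.045 = 7.871 s.

t ≈ 7.87 s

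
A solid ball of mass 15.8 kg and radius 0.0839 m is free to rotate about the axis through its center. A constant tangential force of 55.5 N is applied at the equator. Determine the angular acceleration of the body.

I = (2/5)MR² = (2/5)(15.8)(0.0839)² = 0.04449 kg·m².
τ = F R = (55.5)(0.0839) = 4.656 N·m.
From τ = Iα: α = 4.656/0.04449 = 104.7 rad/s².

α ≈ 105 rad/s²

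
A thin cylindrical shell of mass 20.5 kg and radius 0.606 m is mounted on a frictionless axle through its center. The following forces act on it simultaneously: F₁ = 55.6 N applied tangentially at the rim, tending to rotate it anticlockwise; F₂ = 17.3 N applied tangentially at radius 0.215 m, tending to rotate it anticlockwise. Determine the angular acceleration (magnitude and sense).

I = MR² = (20.5)(0.606)² = 7.528 kg·m².
Taking anticlockwise as positive: τ₁ = +(55.6)(0.606) = +33.69 N·m; τ₂ = +(17.3)(0.215) = +3.720 N·m.
Net torque τ = 37.41 N·m.
α = τ/I = 37.41/7.528 = 4.970 rad/s².

α ≈ 4.97 rad/s², anticlockwise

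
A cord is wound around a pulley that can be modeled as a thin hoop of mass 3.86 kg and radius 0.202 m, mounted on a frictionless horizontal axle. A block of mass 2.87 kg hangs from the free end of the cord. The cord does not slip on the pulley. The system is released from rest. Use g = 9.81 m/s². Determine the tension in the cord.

T ≈ 16.1 N

I = MR² = (3.86)(0.202)² = 0.1575 kg·m².
Block: mg − T = ma. Pulley: TR = Iα. No-slip: a = αR, so T = (I/R²)a = 3.860·a.
Then mg = (m + 3.860)a, so a = (2.87)(9.81)/(2.87 + 3.860) = 4.183 m/s².
T = 3.860·a = 16.15 N.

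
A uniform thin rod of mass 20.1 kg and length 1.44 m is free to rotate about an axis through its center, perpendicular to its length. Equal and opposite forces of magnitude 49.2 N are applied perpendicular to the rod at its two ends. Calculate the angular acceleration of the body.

α ≈ 20.4 rad/s²

I = (1/12)ML² = (1/12)(20.1)(1.44)² = 3.473 kg·m².
The couple gives τ = F·(L/2) + F·(L/2) = F L = (49.2)(1.44) = 70.85 N·m.
Newton's second law for rotation, τ = Iα, gives α = τ/I = 70.85/3.473 = 20.40 rad/s².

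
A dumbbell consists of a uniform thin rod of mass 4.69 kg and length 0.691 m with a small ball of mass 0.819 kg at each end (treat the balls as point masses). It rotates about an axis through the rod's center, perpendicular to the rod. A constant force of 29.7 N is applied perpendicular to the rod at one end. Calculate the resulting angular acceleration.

α ≈ 26.9 rad/s²

I_rod = (1/12)ML² = (1/12)(4.69)(0.691)² = 0.1866 kg·m².
I_balls = 2·m·(L/2)² = 2(0.819)(0.3455)² = 0.1955 kg·m².
Total I = 0.3821 kg·m².
τ = F·(L/2) = (29.7)(0.345) = 10.26 N·m.
α = τ/I = 10.26/0.3821 = 26.85 rad/s².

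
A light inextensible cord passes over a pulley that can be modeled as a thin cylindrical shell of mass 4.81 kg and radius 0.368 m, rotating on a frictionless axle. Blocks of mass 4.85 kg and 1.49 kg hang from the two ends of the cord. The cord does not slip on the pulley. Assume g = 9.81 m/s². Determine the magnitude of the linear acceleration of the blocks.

a ≈ 2.96 m/s²

I = MR² = (4.81)(0.368)² = 0.6514 kg·m².
Heavier block: m₁g − T₁ = m₁a. Lighter block: T₂ − m₂g = m₂a.
Pulley: (T₁ − T₂)R = Iα = I(a/R), so T₁ − T₂ = (I/R²)a = 1·M_p a = 4.810·a.
Adding the three: (m₁ − m₂)g = (m₁ + m₂ + 4.810)a, so a = (4.85 − 1.49)(9.81)/(4.85 + 1.49 + 4.810) = 2.956 m/s².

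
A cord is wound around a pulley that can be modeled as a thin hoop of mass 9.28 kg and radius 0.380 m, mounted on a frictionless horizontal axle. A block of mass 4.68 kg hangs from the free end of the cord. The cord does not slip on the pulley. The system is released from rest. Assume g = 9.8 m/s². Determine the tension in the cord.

I = MR² = (9.28)(0.380)² = 1.340 kg·m².
Block: mg − T = ma. Pulley: TR = Iα. No-slip: a = αR, so T = (I/R²)a = 9.280·a.
Then mg = (m + 9.280)a, so a = (4.68)(9.8)/(4.68 + 9.280) = 3.285 m/s².
T = 9.280·a = 30.49 N.

T ≈ 30.5 N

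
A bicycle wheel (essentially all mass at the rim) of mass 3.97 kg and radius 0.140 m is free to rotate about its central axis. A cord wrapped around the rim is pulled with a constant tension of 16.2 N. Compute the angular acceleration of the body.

I = MR² = (3.97)(0.140)² = 0.07781 kg·m².
τ = F R = (16.2)(0.140) = 2.268 N·m.
Newton's second law for rotation, τ = Iα, gives α = τ/I = 2.268/0.07781 = 29.15 rad/s².

α ≈ 29.1 rad/s²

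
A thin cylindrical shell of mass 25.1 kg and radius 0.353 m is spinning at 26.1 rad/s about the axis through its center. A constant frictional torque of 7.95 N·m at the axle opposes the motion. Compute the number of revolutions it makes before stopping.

I = MR² = (25.1)(0.353)² = 3.128 kg·m².
The net torque has magnitude 7.95 N·m, opposing ω.
|α| = τ/I = 7.950/3.128 = 2.542 rad/s² (deceleration).
ω² = ω₀² − 2|α|θ with ω = 0 ⇒ θ = ω₀²/(2|α|) = 134.0 rad = 21.33 rev.

≈ 21.3 revolutions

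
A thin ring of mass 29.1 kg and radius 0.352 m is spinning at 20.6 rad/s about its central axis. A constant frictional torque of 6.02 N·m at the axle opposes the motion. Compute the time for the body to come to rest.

I = MR² = (29.1)(0.352)² = 3.606 kg·m².
The net torque has magnitude 6.02 N·m, opposing ω.
|α| = τ/I = 6.020/3.606 = 1.670 rad/s² (deceleration).
0 = ω₀ − |α|t ⇒ t = ω₀/|α| = 20.6/1.670 = 12.34 s.

t ≈ 12.3 s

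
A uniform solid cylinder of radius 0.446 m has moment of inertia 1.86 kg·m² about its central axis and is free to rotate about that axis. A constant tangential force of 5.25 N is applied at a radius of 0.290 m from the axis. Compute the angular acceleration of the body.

α ≈ 0.819 rad/s²

τ = F·r = (5.25)(0.290) = 1.522 N·m.
Newton's second law for rotation, τ = Iα, gives α = τ/I = 1.522/1.860 = 0.8185 rad/s².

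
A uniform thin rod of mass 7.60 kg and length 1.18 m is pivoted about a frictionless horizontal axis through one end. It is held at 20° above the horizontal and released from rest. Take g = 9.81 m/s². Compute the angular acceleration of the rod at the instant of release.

α ≈ 11.7 rad/s²

About the pivot, I = (1/3)ML² = (1/3)(7.60)(1.18)² = 3.527 kg·m².
The weight acts at the center, a distance L/2 = 0.5900 m from the pivot; τ = Mg(L/2) cos 20° = 41.34 N·m.
α = τ/I = 41.34/3.527 = 11.72 rad/s².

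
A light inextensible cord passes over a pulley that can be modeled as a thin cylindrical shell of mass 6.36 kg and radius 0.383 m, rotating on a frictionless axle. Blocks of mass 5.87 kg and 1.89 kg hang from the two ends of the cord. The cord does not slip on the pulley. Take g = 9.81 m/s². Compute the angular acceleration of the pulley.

α ≈ 7.22 rad/s²

I = MR² = (6.36)(0.383)² = 0.9329 kg·m².
Heavier block: m₁g − T₁ = m₁a. Lighter block: T₂ − m₂g = m₂a.
Pulley: (T₁ − T₂)R = Iα = I(a/R), so T₁ − T₂ = (I/R²)a = 1·M_p a = 6.360·a.
Adding the three: (m₁ − m₂)g = (m₁ + m₂ + 6.360)a, so a = (5.87 − 1.89)(9.81)/(5.87 + 1.89 + 6.360) = 2.765 m/s².
α = a/R = 2.765/0.383 = 7.220 rad/s².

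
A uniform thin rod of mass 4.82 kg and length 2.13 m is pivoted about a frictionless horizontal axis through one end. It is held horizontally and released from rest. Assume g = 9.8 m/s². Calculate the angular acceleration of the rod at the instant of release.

About the pivot, I = (1/3)ML² = (1/3)(4.82)(2.13)² = 7.289 kg·m².
The weight acts at the center, a distance L/2 = 1.065 m from the pivot; τ = Mg(L/2) = 50.31 N·m.
α = τ/I = 50.31/7.289 = 6.901 rad/s².

α ≈ 6.90 rad/s²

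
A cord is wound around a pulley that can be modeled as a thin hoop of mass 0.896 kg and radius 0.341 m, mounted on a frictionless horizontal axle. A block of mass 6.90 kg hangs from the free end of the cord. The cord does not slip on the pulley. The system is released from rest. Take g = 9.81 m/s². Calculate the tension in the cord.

I = MR² = (0.896)(0.341)² = 0.1042 kg·m².
Block: mg − T = ma. Pulley: TR = Iα. No-slip: a = αR, so T = (I/R²)a = 0.8960·a.
Then mg = (m + 0.8960)a, so a = (6.90)(9.81)/(6.90 + 0.8960) = 8.683 m/s².
T = 0.8960·a = 7.780 N.

T ≈ 7.78 N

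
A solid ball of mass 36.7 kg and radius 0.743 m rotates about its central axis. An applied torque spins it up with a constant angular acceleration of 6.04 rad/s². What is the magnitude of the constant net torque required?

I = (2/5)MR² = (2/5)(36.7)(0.743)² = 8.104 kg·m².
τ = Iα = (8.104)(6.040) = 48.95 N·m.

τ ≈ 48.9 N·m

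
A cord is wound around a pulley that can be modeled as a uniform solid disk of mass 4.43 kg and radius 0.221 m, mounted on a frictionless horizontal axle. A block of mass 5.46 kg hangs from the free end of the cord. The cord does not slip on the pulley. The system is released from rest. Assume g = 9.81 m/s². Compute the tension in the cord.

I = ½MR² = (1/2)(4.43)(0.221)² = 0.1082 kg·m².
Block: mg − T = ma. Pulley: TR = Iα. No-slip: a = αR, so T = (I/R²)a = 2.215·a.
Then mg = (m + 2.215)a, so a = (5.46)(9.81)/(5.46 + 2.215) = 6.979 m/s².
T = 2.215·a = 15.46 N.

T ≈ 15.5 N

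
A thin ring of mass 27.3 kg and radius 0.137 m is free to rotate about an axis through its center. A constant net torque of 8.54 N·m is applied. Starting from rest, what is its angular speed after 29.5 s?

I = MR² = (27.3)(0.137)² = 0.5124 kg·m².
α = τ/I = 8.54/0.5124 = 16.67 rad/s².
ω = ω₀ + αt = 0 + (16.67)(29.5) = 491.7 rad/s.

ω ≈ 492 rad/s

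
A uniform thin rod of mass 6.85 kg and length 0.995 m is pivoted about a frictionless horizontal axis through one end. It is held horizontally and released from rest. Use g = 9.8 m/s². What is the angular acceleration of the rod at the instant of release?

About the pivot, I = (1/3)ML² = (1/3)(6.85)(0.995)² = 2.261 kg·m².
The weight acts at the center, a distance L/2 = 0.4975 m from the pivot; τ = Mg(L/2) = 33.40 N·m.
α = τ/I = 33.40/2.261 = 14.77 rad/s².
(Equivalently α = (3g/(2L)) = 14.77 rad/s².)

α ≈ 14.8 rad/s²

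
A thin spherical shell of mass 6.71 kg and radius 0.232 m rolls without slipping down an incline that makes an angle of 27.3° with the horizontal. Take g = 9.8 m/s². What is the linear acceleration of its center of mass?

a ≈ 2.70 m/s²

Translation along the incline: Mg sinθ − f = Ma.
Rotation about the center: fR = Iα with I = (2/3)MR². No-slip gives a = αR, so f = (I/R²)a = (2/3)M a.
Substituting: Mg sinθ = (1 + 0.6667)Ma, so a = g sinθ/(1 + 0.6667) = (9.8) sin 27.3° / 1.667 = 2.697 m/s².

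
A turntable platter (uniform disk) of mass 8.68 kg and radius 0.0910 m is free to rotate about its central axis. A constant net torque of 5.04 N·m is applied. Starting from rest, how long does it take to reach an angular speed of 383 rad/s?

t ≈ 2.73 s

I = ½MR² = (1/2)(8.68)(0.0910)² = 0.03594 kg·m².
α = τ/I = 5.04/0.03594 = 140.2 rad/s².
ω = αt ⇒ t = ω/α = 383/140.2 = 2.731 s.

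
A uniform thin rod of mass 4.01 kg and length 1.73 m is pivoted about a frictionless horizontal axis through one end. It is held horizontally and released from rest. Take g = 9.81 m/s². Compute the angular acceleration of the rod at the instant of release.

About the pivot, I = (1/3)ML² = (1/3)(4.01)(1.73)² = 4.001 kg·m².
The weight acts at the center, a distance L/2 = 0.8650 m from the pivot; τ = Mg(L/2) = 34.03 N·m.
α = τ/I = 34.03/4.001 = 8.506 rad/s².

α ≈ 8.51 rad/s²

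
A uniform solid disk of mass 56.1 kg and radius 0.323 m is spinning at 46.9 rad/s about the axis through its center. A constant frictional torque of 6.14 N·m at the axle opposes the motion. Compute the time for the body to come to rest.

t ≈ 22.4 s

I = ½MR² = (1/2)(56.1)(0.323)² = 2.926 kg·m².
The net torque has magnitude 6.14 N·m, opposing ω.
|α| = τ/I = 6.140/2.926 = 2.098 rad/s² (deceleration).
0 = ω₀ − |α|t ⇒ t = ω₀/|α| = 46.9/2.098 = 22.35 s.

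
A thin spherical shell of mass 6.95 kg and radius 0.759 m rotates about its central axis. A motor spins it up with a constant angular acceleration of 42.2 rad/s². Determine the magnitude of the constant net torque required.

τ ≈ 113 N·m

I = (2/3)MR² = (2/3)(6.95)(0.759)² = 2.669 kg·m².
τ = Iα = (2.669)(42.20) = 112.6 N·m.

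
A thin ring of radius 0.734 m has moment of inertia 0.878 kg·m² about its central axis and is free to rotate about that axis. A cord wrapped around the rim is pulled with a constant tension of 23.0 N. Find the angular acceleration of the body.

τ = F R = (23.0)(0.734) = 16.88 N·m.
Newton's second law for rotation, τ = Iα, gives α = τ/I = 16.88/0.8780 = 19.23 rad/s².

α ≈ 19.2 rad/s²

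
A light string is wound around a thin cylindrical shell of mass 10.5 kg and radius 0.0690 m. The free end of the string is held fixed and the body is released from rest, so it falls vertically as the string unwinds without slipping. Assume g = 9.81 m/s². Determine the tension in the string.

Translation: Mg − T = Ma. Rotation about the center: TR = Iα with I = MR².
With a = αR: T = (I/R²)a = M a, so Mg = (1 + 1.000)Ma.
a = g/(1 + 1.000) = 9.81/2.000 = 4.905 m/s².
T = 1.000·M·a = (1.000)(10.5)(4.905) = 51.50 N.

T ≈ 51.5 N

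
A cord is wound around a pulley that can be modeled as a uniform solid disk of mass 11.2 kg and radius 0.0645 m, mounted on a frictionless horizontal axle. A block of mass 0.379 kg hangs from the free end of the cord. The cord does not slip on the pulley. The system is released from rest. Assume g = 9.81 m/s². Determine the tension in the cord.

T ≈ 3.48 N

I = ½MR² = (1/2)(11.2)(0.0645)² = 0.02330 kg·m².
Block: mg − T = ma. Pulley: TR = Iα. No-slip: a = αR, so T = (I/R²)a = 5.600·a.
Then mg = (m + 5.600)a, so a = (0.379)(9.81)/(0.379 + 5.600) = 0.6218 m/s².
T = 5.600·a = 3.482 N.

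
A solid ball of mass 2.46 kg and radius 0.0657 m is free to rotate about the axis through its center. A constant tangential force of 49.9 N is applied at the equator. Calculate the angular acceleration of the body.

I = (2/5)MR² = (2/5)(2.46)(0.0657)² = 0.004247 kg·m².
τ = F R = (49.9)(0.0657) = 3.278 N·m.
Newton's second law for rotation, τ = Iα, gives α = τ/I = 3.278/0.004247 = 771.9 rad/s².

α ≈ 772 rad/s²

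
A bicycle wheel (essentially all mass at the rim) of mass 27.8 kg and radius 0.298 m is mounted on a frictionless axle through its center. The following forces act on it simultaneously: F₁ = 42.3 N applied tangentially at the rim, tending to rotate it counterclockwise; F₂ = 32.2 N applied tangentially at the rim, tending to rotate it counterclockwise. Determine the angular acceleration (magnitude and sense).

α ≈ 8.99 rad/s², counterclockwise

I = MR² = (27.8)(0.298)² = 2.469 kg·m².
Taking counterclockwise as positive: τ₁ = +(42.3)(0.298) = +12.61 N·m; τ₂ = +(32.2)(0.298) = +9.596 N·m.
Net torque τ = 22.20 N·m.
α = τ/I = 22.20/2.469 = 8.993 rad/s².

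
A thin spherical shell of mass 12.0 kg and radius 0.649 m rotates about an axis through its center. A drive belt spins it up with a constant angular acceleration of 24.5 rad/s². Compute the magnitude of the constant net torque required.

I = (2/3)MR² = (2/3)(12.0)(0.649)² = 3.370 kg·m².
τ = Iα = (3.370)(24.50) = 82.56 N·m.

τ ≈ 82.6 N·m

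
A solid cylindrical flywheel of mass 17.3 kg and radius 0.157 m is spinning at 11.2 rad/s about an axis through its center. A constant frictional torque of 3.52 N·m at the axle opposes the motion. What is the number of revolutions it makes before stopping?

I = ½MR² = (1/2)(17.3)(0.157)² = 0.2132 kg·m².
The net torque has magnitude 3.52 N·m, opposing ω.
|α| = τ/I = 3.520/0.2132 = 16.51 rad/s² (deceleration).
ω² = ω₀² − 2|α|θ with ω = 0 ⇒ θ = ω₀²/(2|α|) = 3.799 rad = 0.6046 rev.

≈ 0.605 revolutions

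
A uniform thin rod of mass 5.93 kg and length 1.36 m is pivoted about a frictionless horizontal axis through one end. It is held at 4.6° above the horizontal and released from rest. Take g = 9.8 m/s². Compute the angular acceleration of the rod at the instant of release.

About the pivot, I = (1/3)ML² = (1/3)(5.93)(1.36)² = 3.656 kg·m².
The weight acts at the center, a distance L/2 = 0.6800 m from the pivot; τ = Mg(L/2) cos 4.6° = 39.39 N·m.
α = τ/I = 39.39/3.656 = 10.77 rad/s².
(Equivalently α = (3g/(2L)) cos 4.6° = 10.77 rad/s².)

α ≈ 10.8 rad/s²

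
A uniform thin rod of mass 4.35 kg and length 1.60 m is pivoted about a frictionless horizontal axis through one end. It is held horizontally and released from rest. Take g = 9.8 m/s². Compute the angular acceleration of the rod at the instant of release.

About the pivot, I = (1/3)ML² = (1/3)(4.35)(1.60)² = 3.712 kg·m².
The weight acts at the center, a distance L/2 = 0.8000 m from the pivot; τ = Mg(L/2) = 34.10 N·m.
α = τ/I = 34.10/3.712 = 9.188 rad/s².
(Equivalently α = (3g/(2L)) = 9.188 rad/s².)

α ≈ 9.19 rad/s²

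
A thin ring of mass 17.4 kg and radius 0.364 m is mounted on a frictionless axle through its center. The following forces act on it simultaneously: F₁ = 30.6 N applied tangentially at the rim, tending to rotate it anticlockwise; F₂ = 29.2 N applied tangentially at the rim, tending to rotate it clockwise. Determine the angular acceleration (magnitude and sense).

I = MR² = (17.4)(0.364)² = 2.305 kg·m².
Taking anticlockwise as positive: τ₁ = +(30.6)(0.364) = +11.14 N·m; τ₂ = −(29.2)(0.364) = −10.63 N·m.
Net torque τ = 0.5096 N·m.
α = τ/I = 0.5096/2.305 = 0.2210 rad/s².

α ≈ 0.221 rad/s², anticlockwise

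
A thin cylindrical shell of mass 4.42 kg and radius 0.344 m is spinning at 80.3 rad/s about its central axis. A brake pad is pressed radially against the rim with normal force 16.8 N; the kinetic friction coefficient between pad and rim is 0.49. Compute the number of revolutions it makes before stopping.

≈ 94.8 revolutions

I = MR² = (4.42)(0.344)² = 0.5230 kg·m².
Friction force f = μN = (0.49)(16.8) = 8.232 N at the rim; torque magnitude τ = fR = 2.832 N·m, opposing ω.
|α| = τ/I = 2.832/0.5230 = 5.414 rad/s² (deceleration).
ω² = ω₀² − 2|α|θ with ω = 0 ⇒ θ = ω₀²/(2|α|) = 595.5 rad = 94.78 rev.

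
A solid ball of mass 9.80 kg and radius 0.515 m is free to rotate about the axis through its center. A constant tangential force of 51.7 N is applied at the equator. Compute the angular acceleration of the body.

α ≈ 25.6 rad/s²

I = (2/5)MR² = (2/5)(9.80)(0.515)² = 1.040 kg·m².
τ = F R = (51.7)(0.515) = 26.63 N·m.
Newton's second law for rotation, τ = Iα, gives α = τ/I = 26.63/1.040 = 25.61 rad/s².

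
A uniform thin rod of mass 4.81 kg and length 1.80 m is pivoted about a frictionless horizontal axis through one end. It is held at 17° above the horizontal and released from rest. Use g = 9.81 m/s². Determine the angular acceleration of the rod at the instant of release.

α ≈ 7.82 rad/s²

About the pivot, I = (1/3)ML² = (1/3)(4.81)(1.80)² = 5.195 kg·m².
The weight acts at the center, a distance L/2 = 0.9000 m from the pivot; τ = Mg(L/2) cos 17° = 40.61 N·m.
α = τ/I = 40.61/5.195 = 7.818 rad/s².
(Equivalently α = (3g/(2L)) cos 17° = 7.818 rad/s².)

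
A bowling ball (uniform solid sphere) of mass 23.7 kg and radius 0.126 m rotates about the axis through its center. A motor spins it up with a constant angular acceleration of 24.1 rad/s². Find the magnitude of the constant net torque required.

I = (2/5)MR² = (2/5)(23.7)(0.126)² = 0.1505 kg·m².
τ = Iα = (0.1505)(24.10) = 3.627 N·m.

τ ≈ 3.63 N·m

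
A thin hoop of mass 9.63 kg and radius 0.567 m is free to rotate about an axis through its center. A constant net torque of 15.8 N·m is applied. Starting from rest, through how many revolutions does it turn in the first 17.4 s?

≈ 123 revolutions

I = MR² = (9.63)(0.567)² = 3.096 kg·m².
α = τ/I = 15.8/3.096 = 5.103 rad/s².
θ = ½αt² = ½(5.103)(17.4)² = 772.6 rad.
Revolutions = θ/(2π) = 123.0.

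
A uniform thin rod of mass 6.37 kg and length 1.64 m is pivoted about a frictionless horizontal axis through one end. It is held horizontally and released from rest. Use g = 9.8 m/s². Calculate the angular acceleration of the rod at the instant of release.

α ≈ 8.96 rad/s²

About the pivot, I = (1/3)ML² = (1/3)(6.37)(1.64)² = 5.711 kg·m².
The weight acts at the center, a distance L/2 = 0.8200 m from the pivot; τ = Mg(L/2) = 51.19 N·m.
α = τ/I = 51.19/5.711 = 8.963 rad/s².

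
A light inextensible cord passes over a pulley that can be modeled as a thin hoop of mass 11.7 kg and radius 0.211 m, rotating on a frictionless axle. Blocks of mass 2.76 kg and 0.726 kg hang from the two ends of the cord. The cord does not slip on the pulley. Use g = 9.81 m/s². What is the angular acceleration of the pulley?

α ≈ 6.23 rad/s²

I = MR² = (11.7)(0.211)² = 0.5209 kg·m².
Heavier block: m₁g − T₁ = m₁a. Lighter block: T₂ − m₂g = m₂a.
Pulley: (T₁ − T₂)R = Iα = I(a/R), so T₁ − T₂ = (I/R²)a = 1·M_p a = 11.70·a.
Adding the three: (m₁ − m₂)g = (m₁ + m₂ + 11.70)a, so a = (2.76 − 0.726)(9.81)/(2.76 + 0.726 + 11.70) = 1.314 m/s².
α = a/R = 1.314/0.211 = 6.227 rad/s².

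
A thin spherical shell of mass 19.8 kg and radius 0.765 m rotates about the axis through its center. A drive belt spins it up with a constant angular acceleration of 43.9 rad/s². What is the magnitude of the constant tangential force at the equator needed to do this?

I = (2/3)MR² = (2/3)(19.8)(0.765)² = 7.725 kg·m².
The required torque is τ = Iα = (7.725)(43.90) = 339.1 N·m.
A tangential force at the equator gives τ = FR, so F = τ/R = 339.1/0.765 = 443.3 N.

F ≈ 443 N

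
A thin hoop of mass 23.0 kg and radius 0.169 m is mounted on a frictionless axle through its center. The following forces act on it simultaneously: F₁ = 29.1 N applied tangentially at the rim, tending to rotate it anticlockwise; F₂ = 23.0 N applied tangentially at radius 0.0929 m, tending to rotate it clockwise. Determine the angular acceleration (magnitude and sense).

I = MR² = (23.0)(0.169)² = 0.6569 kg·m².
Taking anticlockwise as positive: τ₁ = +(29.1)(0.169) = +4.918 N·m; τ₂ = −(23.0)(0.0929) = −2.137 N·m.
Net torque τ = 2.781 N·m.
α = τ/I = 2.781/0.6569 = 4.234 rad/s².

α ≈ 4.23 rad/s², anticlockwise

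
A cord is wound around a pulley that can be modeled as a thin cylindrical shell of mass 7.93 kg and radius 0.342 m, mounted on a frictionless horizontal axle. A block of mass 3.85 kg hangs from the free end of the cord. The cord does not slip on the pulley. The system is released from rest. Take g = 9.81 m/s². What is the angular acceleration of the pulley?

α ≈ 9.37 rad/s²

I = MR² = (7.93)(0.342)² = 0.9275 kg·m².
Block: mg − T = ma. Pulley: TR = Iα. No-slip: a = αR, so T = (I/R²)a = 7.930·a.
Then mg = (m + 7.930)a, so a = (3.85)(9.81)/(3.85 + 7.930) = 3.206 m/s².
α = a/R = 3.206/0.342 = 9.375 rad/s².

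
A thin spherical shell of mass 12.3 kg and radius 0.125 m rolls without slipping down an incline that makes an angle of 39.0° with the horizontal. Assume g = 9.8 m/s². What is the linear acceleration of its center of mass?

Translation along the incline: Mg sinθ − f = Ma.
Rotation about the center: fR = Iα with I = (2/3)MR². No-slip gives a = αR, so f = (I/R²)a = (2/3)M a.
Substituting: Mg sinθ = (1 + 0.6667)Ma, so a = g sinθ/(1 + 0.6667) = (9.8) sin 39.0° / 1.667 = 3.700 m/s².

a ≈ 3.70 m/s²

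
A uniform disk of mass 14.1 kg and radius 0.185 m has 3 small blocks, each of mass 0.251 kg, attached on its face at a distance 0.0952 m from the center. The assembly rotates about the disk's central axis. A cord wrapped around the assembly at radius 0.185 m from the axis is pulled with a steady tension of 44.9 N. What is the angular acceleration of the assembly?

I_disk = ½MR² = ½(14.1)(0.185)² = 0.2413 kg·m².
I_blocks = 3·m·r² = 3(0.251)(0.0952)² = 0.006824 kg·m².
Total I = 0.2481 kg·m².
τ = F r = (44.9)(0.185) = 8.306 N·m.
α = τ/I = 8.306/0.2481 = 33.48 rad/s².

α ≈ 33.5 rad/s²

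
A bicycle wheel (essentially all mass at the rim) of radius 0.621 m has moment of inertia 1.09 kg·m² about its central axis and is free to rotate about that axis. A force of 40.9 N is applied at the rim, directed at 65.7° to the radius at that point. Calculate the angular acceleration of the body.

α ≈ 21.2 rad/s²

Only the tangential component produces torque: τ = F R sinθ = (40.9)(0.621) sin 65.7° = 23.15 N·m.
Newton's second law for rotation, τ = Iα, gives α = τ/I = 23.15/1.090 = 21.24 rad/s².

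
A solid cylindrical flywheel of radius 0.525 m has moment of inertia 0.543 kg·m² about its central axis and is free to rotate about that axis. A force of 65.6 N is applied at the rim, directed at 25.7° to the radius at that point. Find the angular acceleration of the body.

α ≈ 27.5 rad/s²

Only the tangential component produces torque: τ = F R sinθ = (65.6)(0.525) sin 25.7° = 14.94 N·m.
From τ = Iα: α = 14.94/0.5430 = 27.51 rad/s².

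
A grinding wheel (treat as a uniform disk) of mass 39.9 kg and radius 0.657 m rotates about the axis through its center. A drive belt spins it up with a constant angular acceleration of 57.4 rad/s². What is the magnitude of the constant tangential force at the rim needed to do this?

F ≈ 752 N

I = ½MR² = (1/2)(39.9)(0.657)² = 8.611 kg·m².
The required torque is τ = Iα = (8.611)(57.40) = 494.3 N·m.
A tangential force at the rim gives τ = FR, so F = τ/R = 494.3/0.657 = 752.4 N.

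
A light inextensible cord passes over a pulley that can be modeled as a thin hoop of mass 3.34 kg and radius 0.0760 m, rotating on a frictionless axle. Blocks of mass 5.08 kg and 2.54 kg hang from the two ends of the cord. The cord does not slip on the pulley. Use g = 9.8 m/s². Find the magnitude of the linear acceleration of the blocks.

I = MR² = (3.34)(0.0760)² = 0.01929 kg·m².
Heavier block: m₁g − T₁ = m₁a. Lighter block: T₂ − m₂g = m₂a.
Pulley: (T₁ − T₂)R = Iα = I(a/R), so T₁ − T₂ = (I/R²)a = 1·M_p a = 3.340·a.
Adding the three: (m₁ − m₂)g = (m₁ + m₂ + 3.340)a, so a = (5.08 − 2.54)(9.8)/(5.08 + 2.54 + 3.340) = 2.271 m/s².

a ≈ 2.27 m/s²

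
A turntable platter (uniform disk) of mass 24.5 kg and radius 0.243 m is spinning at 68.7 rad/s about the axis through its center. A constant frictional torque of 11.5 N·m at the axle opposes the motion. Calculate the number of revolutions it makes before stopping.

I = ½MR² = (1/2)(24.5)(0.243)² = 0.7234 kg·m².
The net torque has magnitude 11.5 N·m, opposing ω.
|α| = τ/I = 11.50/0.7234 = 15.90 rad/s² (deceleration).
ω² = ω₀² − 2|α|θ with ω = 0 ⇒ θ = ω₀²/(2|α|) = 148.4 rad = 23.62 rev.

≈ 23.6 revolutions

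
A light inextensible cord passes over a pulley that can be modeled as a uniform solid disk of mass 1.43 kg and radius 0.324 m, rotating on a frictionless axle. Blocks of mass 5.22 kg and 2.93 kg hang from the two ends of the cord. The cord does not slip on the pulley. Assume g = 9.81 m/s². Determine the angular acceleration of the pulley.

I = ½MR² = (1/2)(1.43)(0.324)² = 0.07506 kg·m².
Heavier block: m₁g − T₁ = m₁a. Lighter block: T₂ − m₂g = m₂a.
Pulley: (T₁ − T₂)R = Iα = I(a/R), so T₁ − T₂ = (I/R²)a = (1/2)M_p a = 0.7150·a.
Adding the three: (m₁ − m₂)g = (m₁ + m₂ + 0.7150)a, so a = (5.22 − 2.93)(9.81)/(5.22 + 2.93 + 0.7150) = 2.534 m/s².
α = a/R = 2.534/0.324 = 7.821 rad/s².

α ≈ 7.82 rad/s²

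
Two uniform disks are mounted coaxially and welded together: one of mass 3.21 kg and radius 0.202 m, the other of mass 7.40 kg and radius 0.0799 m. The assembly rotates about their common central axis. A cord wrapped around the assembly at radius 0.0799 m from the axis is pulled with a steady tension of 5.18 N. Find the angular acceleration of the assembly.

I = ½M₁R₁² + ½M₂R₂² = ½(3.21)(0.202)² + ½(7.40)(0.0799)² = 0.08911 kg·m².
τ = F r = (5.18)(0.0799) = 0.4139 N·m.
α = τ/I = 0.4139/0.08911 = 4.645 rad/s².

α ≈ 4.64 rad/s²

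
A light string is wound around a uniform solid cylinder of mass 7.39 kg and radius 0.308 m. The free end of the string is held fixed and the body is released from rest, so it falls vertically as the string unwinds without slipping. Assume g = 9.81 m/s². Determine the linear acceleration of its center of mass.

a ≈ 6.54 m/s²

Translation: Mg − T = Ma. Rotation about the center: TR = Iα with I = ½MR².
With a = αR: T = (I/R²)a = (1/2)M a, so Mg = (1 + 0.5000)Ma.
a = g/(1 + 0.5000) = 9.81/1.500 = 6.540 m/s².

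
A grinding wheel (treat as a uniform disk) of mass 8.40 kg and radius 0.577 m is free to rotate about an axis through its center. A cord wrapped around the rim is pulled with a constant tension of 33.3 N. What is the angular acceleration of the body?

α ≈ 13.7 rad/s²

I = ½MR² = (1/2)(8.40)(0.577)² = 1.398 kg·m².
τ = F R = (33.3)(0.577) = 19.21 N·m.
From τ = Iα: α = 19.21/1.398 = 13.74 rad/s².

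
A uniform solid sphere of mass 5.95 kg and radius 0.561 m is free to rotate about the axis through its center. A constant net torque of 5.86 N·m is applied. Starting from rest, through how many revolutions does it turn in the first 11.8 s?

I = (2/5)MR² = (2/5)(5.95)(0.561)² = 0.7490 kg·m².
α = τ/I = 5.86/0.7490 = 7.823 rad/s².
θ = ½αt² = ½(7.823)(11.8)² = 544.7 rad.
Revolutions = θ/(2π) = 86.69.

≈ 86.7 revolutions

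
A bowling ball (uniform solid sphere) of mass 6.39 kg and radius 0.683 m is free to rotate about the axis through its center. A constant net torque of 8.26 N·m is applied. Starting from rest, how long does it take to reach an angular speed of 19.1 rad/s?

t ≈ 2.76 s

I = (2/5)MR² = (2/5)(6.39)(0.683)² = 1.192 kg·m².
α = τ/I = 8.26/1.192 = 6.928 rad/s².
ω = αt ⇒ t = ω/α = 19.1/6.928 = 2.757 s.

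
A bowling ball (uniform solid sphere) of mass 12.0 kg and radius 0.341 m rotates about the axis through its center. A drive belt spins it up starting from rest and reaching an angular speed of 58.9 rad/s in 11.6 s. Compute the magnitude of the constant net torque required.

I = (2/5)MR² = (2/5)(12.0)(0.341)² = 0.5581 kg·m².
α = Δω/Δt = (58.9 − 0)/11.6 = 5.078 rad/s².
τ = Iα = (0.5581)(5.078) = 2.834 N·m.

τ ≈ 2.83 N·m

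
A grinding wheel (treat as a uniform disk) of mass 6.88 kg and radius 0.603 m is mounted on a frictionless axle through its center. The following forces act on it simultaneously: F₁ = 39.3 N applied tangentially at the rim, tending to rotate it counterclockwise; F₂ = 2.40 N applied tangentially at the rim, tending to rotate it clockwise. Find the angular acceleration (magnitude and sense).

α ≈ 17.8 rad/s², counterclockwise

I = ½MR² = (1/2)(6.88)(0.603)² = 1.251 kg·m².
Taking counterclockwise as positive: τ₁ = +(39.3)(0.603) = +23.70 N·m; τ₂ = −(2.40)(0.603) = −1.447 N·m.
Net torque τ = 22.25 N·m.
α = τ/I = 22.25/1.251 = 17.79 rad/s².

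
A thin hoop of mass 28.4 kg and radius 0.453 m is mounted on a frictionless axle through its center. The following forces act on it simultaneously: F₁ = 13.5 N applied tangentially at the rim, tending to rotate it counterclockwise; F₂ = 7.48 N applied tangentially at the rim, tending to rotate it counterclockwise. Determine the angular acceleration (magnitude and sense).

I = MR² = (28.4)(0.453)² = 5.828 kg·m².
Taking counterclockwise as positive: τ₁ = +(13.5)(0.453) = +6.115 N·m; τ₂ = +(7.48)(0.453) = +3.388 N·m.
Net torque τ = 9.504 N·m.
α = τ/I = 9.504/5.828 = 1.631 rad/s².

α ≈ 1.63 rad/s², counterclockwise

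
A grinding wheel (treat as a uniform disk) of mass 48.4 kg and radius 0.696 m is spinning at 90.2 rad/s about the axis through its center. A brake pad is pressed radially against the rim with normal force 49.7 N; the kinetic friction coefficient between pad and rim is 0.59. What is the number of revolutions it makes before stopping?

I = ½MR² = (1/2)(48.4)(0.696)² = 11.72 kg·m².
Friction force f = μN = (0.59)(49.7) = 29.32 N at the rim; torque magnitude τ = fR = 20.41 N·m, opposing ω.
|α| = τ/I = 20.41/11.72 = 1.741 rad/s² (deceleration).
ω² = ω₀² − 2|α|θ with ω = 0 ⇒ θ = ω₀²/(2|α|) = 2337 rad = 371.9 rev.

≈ 372 revolutions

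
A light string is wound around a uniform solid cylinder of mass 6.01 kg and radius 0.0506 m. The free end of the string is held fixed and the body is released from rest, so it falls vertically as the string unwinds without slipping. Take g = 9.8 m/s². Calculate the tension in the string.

Translation: Mg − T = Ma. Rotation about the center: TR = Iα with I = ½MR².
With a = αR: T = (I/R²)a = (1/2)M a, so Mg = (1 + 0.5000)Ma.
a = g/(1 + 0.5000) = 9.8/1.500 = 6.533 m/s².
T = 0.5000·M·a = (0.5000)(6.01)(6.533) = 19.63 N.

T ≈ 19.6 N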